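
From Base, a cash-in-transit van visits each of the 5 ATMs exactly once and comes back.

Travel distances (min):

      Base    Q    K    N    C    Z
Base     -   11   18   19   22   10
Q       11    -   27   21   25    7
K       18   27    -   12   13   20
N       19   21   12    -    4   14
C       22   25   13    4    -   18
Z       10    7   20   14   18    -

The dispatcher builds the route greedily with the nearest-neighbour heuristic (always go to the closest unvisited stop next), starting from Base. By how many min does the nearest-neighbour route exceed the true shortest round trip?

From Base: Z=10, Q=11, K=18, N=19, C=22 → choose Z (10).
From Z: Q=7, N=14, C=18, K=20 → choose Q (7).
From Q: N=21, C=25, K=27 → choose N (21).
From N: C=4, K=12 → choose C (4).
From C: K=13 → choose K (13).
NN route Base → Z → Q → N → C → K → Base costs 73.
Optimal: Base → Q → Z → N → C → K → Base costs 67 (by enumerating all 60 distinct tours).
Excess = 73 − 67 = 6.

Excess over optimum: 6 min.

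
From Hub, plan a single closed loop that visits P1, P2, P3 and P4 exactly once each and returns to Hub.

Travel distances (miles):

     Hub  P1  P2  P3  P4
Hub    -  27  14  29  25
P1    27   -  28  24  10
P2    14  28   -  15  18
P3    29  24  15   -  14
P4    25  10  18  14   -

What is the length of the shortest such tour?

Shortest round trip = 80 miles.

There are 12 distinct closed tours to check (reversals are equivalent).
Hub → P1 → P2 → P3 → P4 → Hub: 27+28+15+14+25 = 109
Hub → P1 → P2 → P4 → P3 → Hub: 27+28+18+14+29 = 116
Hub → P1 → P3 → P2 → P4 → Hub: 27+24+15+18+25 = 109
Hub → P1 → P3 → P4 → P2 → Hub: 27+24+14+18+14 = 97
Hub → P1 → P4 → P2 → P3 → Hub: 27+10+18+15+29 = 99
Hub → P1 → P4 → P3 → P2 → Hub: 27+10+14+15+14 = 80
Hub → P2 → P1 → P3 → P4 → Hub: 14+28+24+14+25 = 105
Hub → P2 → P1 → P4 → P3 → Hub: 14+28+10+14+29 = 95
Hub → P2 → P3 → P1 → P4 → Hub: 14+15+24+10+25 = 88
Hub → P2 → P4 → P1 → P3 → Hub: 14+18+10+24+29 = 95
Hub → P3 → P1 → P2 → P4 → Hub: 29+24+28+18+25 = 124
Hub → P3 → P2 → P1 → P4 → Hub: 29+15+28+10+25 = 107
The minimum is 80.
One optimal route: Hub → P1 → P4 → P3 → P2 → Hub (or its reverse).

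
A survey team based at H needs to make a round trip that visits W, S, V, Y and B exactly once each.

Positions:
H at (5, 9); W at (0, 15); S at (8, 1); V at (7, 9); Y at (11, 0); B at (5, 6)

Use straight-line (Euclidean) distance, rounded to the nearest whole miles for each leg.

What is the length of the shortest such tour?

Shortest round trip = 39 miles.

There are 60 distinct closed tours to check (reversals are equivalent).
H-W-S-V-Y-B-H: 8+16+8+10+8+3 = 53
H-W-S-V-B-Y-H: 8+16+8+4+8+11 = 55
H-W-S-Y-V-B-H: 8+16+3+10+4+3 = 44
H-W-S-Y-B-V-H: 8+16+3+8+4+2 = 41
H-W-S-B-V-Y-H: 8+16+6+4+10+11 = 55
H-W-S-B-Y-V-H: 8+16+6+8+10+2 = 50
H-W-V-S-Y-B-H: 8+9+8+3+8+3 = 39
H-W-V-S-B-Y-H: 8+9+8+6+8+11 = 50
H-W-V-Y-S-B-H: 8+9+10+3+6+3 = 39
H-W-V-Y-B-S-H: 8+9+10+8+6+9 = 50
H-W-V-B-S-Y-H: 8+9+4+6+3+11 = 41
H-W-V-B-Y-S-H: 8+9+4+8+3+9 = 41
H-W-Y-S-V-B-H: 8+19+3+8+4+3 = 45
H-W-Y-S-B-V-H: 8+19+3+6+4+2 = 42
… (46 more)
The minimum is 39.
One optimal route: H → W → V → S → Y → B → H (or its reverse).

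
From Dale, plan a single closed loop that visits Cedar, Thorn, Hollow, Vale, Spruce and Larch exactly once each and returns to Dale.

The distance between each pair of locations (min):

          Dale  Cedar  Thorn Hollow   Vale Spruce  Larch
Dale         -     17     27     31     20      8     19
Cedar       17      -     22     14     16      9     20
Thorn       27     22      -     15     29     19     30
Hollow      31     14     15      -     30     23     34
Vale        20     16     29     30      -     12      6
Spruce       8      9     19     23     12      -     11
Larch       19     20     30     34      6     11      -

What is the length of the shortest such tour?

With 6 stops there are 6!/2 = 360 distinct round trips (a route and its reverse cost the same).
Dale → Cedar → Thorn → Hollow → Vale → Spruce → Larch → Dale: 17+22+15+30+12+11+19 = 126
Dale → Cedar → Thorn → Hollow → Vale → Larch → Spruce → Dale: 17+22+15+30+6+11+8 = 109
Dale → Cedar → Thorn → Hollow → Spruce → Vale → Larch → Dale: 17+22+15+23+12+6+19 = 114
Dale → Cedar → Thorn → Hollow → Spruce → Larch → Vale → Dale: 17+22+15+23+11+6+20 = 114
Dale → Cedar → Thorn → Hollow → Larch → Vale → Spruce → Dale: 17+22+15+34+6+12+8 = 114
Dale → Cedar → Thorn → Hollow → Larch → Spruce → Vale → Dale: 17+22+15+34+11+12+20 = 131
Dale → Cedar → Thorn → Vale → Hollow → Spruce → Larch → Dale: 17+22+29+30+23+11+19 = 151
Dale → Cedar → Thorn → Vale → Hollow → Larch → Spruce → Dale: 17+22+29+30+34+11+8 = 151
… (352 more)
Dale → Thorn → Hollow → Cedar → Vale → Larch → Spruce → Dale: 27+15+14+16+6+11+8 = 97  ← best
The minimum is 97.
One optimal route: Dale → Thorn → Hollow → Cedar → Vale → Larch → Spruce → Dale (or its reverse).

Minimum total distance: 97 min.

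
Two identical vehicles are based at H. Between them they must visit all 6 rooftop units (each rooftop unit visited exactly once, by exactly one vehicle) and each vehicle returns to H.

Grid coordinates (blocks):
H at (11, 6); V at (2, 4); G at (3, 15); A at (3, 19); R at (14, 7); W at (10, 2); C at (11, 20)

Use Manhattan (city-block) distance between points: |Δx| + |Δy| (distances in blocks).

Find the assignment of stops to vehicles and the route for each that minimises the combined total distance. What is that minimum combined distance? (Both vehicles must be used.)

There are 2^5 − 1 = 31 ways to divide the 6 stops into two non-empty groups. For each, the best each vehicle can do is its own shortest tour through its group:
  {V} + {G, A, R, W, C}: 22 + 58 = 80
  {G} + {V, A, R, W, C}: 34 + 60 = 94
  {V, G} + {A, R, W, C}: 40 + 58 = 98
  {A} + {V, G, R, W, C}: 42 + 60 = 102
  {V, A} + {G, R, W, C}: 48 + 58 = 106
  {G, A} + {V, R, W, C}: 42 + 60 = 102
  … (31 splits in total)
  {R} + {V, G, A, W, C}: 8 + 54 = 62  ← best
Best: vehicle 1 H → R → H = 8; vehicle 2 H → W → V → G → A → C → H = 54; combined 62.

62 blocks — the smallest possible combined total.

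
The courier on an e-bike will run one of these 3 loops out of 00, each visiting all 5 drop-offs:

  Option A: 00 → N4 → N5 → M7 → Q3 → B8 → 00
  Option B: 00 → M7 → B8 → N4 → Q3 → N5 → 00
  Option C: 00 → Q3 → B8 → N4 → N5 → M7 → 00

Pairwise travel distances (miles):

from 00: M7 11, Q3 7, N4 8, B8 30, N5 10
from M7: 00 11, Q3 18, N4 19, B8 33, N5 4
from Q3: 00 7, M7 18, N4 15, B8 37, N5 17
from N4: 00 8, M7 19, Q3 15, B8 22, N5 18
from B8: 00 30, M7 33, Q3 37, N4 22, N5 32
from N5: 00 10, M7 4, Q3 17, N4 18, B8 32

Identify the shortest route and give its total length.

99 miles — Option C is the shortest.

Option A: 8 + 18 + 4 + 18 + 37 + 30 = 115
Option B: 11 + 33 + 22 + 15 + 17 + 10 = 108
Option C: 7 + 37 + 22 + 18 + 4 + 11 = 99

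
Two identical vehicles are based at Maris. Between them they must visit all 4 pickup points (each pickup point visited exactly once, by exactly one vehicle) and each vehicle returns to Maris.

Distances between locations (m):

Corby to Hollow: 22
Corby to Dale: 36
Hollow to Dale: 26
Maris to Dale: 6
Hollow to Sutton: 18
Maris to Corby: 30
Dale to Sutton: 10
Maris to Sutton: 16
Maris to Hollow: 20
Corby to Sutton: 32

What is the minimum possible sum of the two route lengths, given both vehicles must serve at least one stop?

Minimum combined distance: 98 m.

Try each way of splitting the stops between the two vehicles (each non-empty) and, for each split, find the best tour for each vehicle:
  {Corby} + {Hollow, Dale, Sutton}: 60 + 54 = 114
  {Hollow} + {Corby, Dale, Sutton}: 40 + 78 = 118
  {Corby, Hollow} + {Dale, Sutton}: 72 + 32 = 104
  {Dale} + {Corby, Hollow, Sutton}: 12 + 86 = 98
  {Corby, Dale} + {Hollow, Sutton}: 72 + 54 = 126
  {Hollow, Dale} + {Corby, Sutton}: 52 + 78 = 130
  … (7 splits in total)
Best: vehicle 1 Maris → Dale → Maris = 12; vehicle 2 Maris → Corby → Hollow → Sutton → Maris = 86; combined 98.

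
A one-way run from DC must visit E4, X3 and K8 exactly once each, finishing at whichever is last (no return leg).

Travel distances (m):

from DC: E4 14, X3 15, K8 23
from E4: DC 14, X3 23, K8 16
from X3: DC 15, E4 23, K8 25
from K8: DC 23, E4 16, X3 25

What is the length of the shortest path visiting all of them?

54 m — the minimum one-way total.

There are 3! = 6 possible orderings.
DC - E4 - X3 - K8: 14+23+25 = 62
DC - E4 - K8 - X3: 14+16+25 = 55
DC - X3 - E4 - K8: 15+23+16 = 54
DC - X3 - K8 - E4: 15+25+16 = 56
DC - K8 - E4 - X3: 23+16+23 = 62
DC - K8 - X3 - E4: 23+25+23 = 71
The minimum is 54.
One shortest path: DC → X3 → E4 → K8.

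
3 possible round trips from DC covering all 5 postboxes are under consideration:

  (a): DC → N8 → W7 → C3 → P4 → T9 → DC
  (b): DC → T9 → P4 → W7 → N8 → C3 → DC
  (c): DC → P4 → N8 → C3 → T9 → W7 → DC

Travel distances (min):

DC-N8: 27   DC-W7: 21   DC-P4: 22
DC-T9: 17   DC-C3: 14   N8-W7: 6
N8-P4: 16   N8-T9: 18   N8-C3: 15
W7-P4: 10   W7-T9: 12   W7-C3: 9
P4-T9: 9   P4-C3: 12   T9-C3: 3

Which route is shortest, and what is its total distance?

Shortest is (b), total 71 min.

(a): 27 + 6 + 9 + 12 + 9 + 17 = 80
(b): 17 + 9 + 10 + 6 + 15 + 14 = 71
(c): 22 + 16 + 15 + 3 + 12 + 21 = 89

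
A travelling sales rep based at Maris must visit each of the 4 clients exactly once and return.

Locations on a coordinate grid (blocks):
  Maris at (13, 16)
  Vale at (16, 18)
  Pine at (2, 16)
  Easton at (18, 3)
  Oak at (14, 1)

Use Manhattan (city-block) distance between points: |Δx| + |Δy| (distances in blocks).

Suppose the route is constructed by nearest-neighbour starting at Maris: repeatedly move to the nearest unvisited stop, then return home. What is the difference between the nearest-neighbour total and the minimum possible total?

6 blocks longer than the optimal tour.

Maris: Vale=5, Pine=11, Oak=16, Easton=18 ⇒ Vale
Vale: Pine=16, Easton=17, Oak=19 ⇒ Pine
Pine: Oak=27, Easton=29 ⇒ Oak
Oak: Easton=6 ⇒ Easton
NN route Maris → Vale → Pine → Oak → Easton → Maris costs 72.
Optimal: Maris → Vale → Easton → Oak → Pine → Maris costs 66 (by enumerating all 12 distinct tours).
Excess = 72 − 66 = 6.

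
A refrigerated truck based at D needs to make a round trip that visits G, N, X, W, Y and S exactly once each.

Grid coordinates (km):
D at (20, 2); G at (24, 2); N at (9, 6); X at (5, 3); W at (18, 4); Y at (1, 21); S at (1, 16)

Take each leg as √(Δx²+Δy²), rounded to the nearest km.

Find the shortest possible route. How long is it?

D→G→N→X→W→Y→S→D: 4+16+5+13+24+5+24 = 91
D→G→N→X→W→S→Y→D: 4+16+5+13+21+5+27 = 91
D→G→N→X→Y→W→S→D: 4+16+5+18+24+21+24 = 112
D→G→N→X→Y→S→W→D: 4+16+5+18+5+21+3 = 72
D→G→N→X→S→W→Y→D: 4+16+5+14+21+24+27 = 111
D→G→N→X→S→Y→W→D: 4+16+5+14+5+24+3 = 71
D→G→N→W→X→Y→S→D: 4+16+9+13+18+5+24 = 89
D→G→N→W→X→S→Y→D: 4+16+9+13+14+5+27 = 88
… (352 more)
D→G→W→N→X→S→Y→D: 4+6+9+5+14+5+27 = 70  ← best
The minimum is 70.
One optimal route: D → G → W → N → X → S → Y → D (or its reverse).

Minimum total distance: 70 km.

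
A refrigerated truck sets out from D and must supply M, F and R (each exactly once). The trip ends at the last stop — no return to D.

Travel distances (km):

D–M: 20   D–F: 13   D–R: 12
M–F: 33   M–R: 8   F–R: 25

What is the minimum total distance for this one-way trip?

There are 3! = 6 possible orderings.
D → M → F → R: 20+33+25 = 78
D → M → R → F: 20+8+25 = 53
D → F → M → R: 13+33+8 = 54
D → F → R → M: 13+25+8 = 46
D → R → M → F: 12+8+33 = 53
D → R → F → M: 12+25+33 = 70
The minimum is 46.
One shortest path: D → F → R → M.

46 km — the minimum one-way total.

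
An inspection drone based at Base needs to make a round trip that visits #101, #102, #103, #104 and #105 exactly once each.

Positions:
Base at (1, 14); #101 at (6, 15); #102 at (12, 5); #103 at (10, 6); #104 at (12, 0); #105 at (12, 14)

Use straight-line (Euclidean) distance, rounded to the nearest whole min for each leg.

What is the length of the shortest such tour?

With 5 stops there are 5!/2 = 60 distinct round trips (a route and its reverse cost the same).
Base→#101→#102→#103→#104→#105→Base: 5+12+2+6+14+11 = 50
Base→#101→#102→#103→#105→#104→Base: 5+12+2+8+14+18 = 59
Base→#101→#102→#104→#103→#105→Base: 5+12+5+6+8+11 = 47
Base→#101→#102→#104→#105→#103→Base: 5+12+5+14+8+12 = 56
Base→#101→#102→#105→#103→#104→Base: 5+12+9+8+6+18 = 58
Base→#101→#102→#105→#104→#103→Base: 5+12+9+14+6+12 = 58
Base→#101→#103→#102→#104→#105→Base: 5+10+2+5+14+11 = 47
Base→#101→#103→#102→#105→#104→Base: 5+10+2+9+14+18 = 58
Base→#101→#103→#104→#102→#105→Base: 5+10+6+5+9+11 = 46
Base→#101→#103→#104→#105→#102→Base: 5+10+6+14+9+14 = 58
Base→#101→#103→#105→#102→#104→Base: 5+10+8+9+5+18 = 55
Base→#101→#103→#105→#104→#102→Base: 5+10+8+14+5+14 = 56
Base→#101→#104→#102→#103→#105→Base: 5+16+5+2+8+11 = 47
Base→#101→#104→#102→#105→#103→Base: 5+16+5+9+8+12 = 55
… (46 more)
Base→#101→#105→#102→#104→#103→Base: 5+6+9+5+6+12 = 43  ← best
The minimum is 43.
One optimal route: Base → #101 → #105 → #102 → #104 → #103 → Base (or its reverse).

43 min — the shortest possible round trip.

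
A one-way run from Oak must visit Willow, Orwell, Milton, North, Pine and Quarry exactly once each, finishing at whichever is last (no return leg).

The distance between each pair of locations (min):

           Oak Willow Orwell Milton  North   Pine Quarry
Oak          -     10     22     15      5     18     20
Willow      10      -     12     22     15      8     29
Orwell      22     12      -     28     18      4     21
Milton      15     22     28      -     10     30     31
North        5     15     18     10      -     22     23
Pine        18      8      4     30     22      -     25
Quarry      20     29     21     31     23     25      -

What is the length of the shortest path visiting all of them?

Shortest open route: 70 min.

There are 6! = 720 possible orderings.
Oak - Willow - Orwell - Milton - North - Pine - Quarry: 10+12+28+10+22+25 = 107
Oak - Willow - Orwell - Milton - North - Quarry - Pine: 10+12+28+10+23+25 = 108
Oak - Willow - Orwell - Milton - Pine - North - Quarry: 10+12+28+30+22+23 = 125
Oak - Willow - Orwell - Milton - Pine - Quarry - North: 10+12+28+30+25+23 = 128
Oak - Willow - Orwell - Milton - Quarry - North - Pine: 10+12+28+31+23+22 = 126
Oak - Willow - Orwell - Milton - Quarry - Pine - North: 10+12+28+31+25+22 = 128
Oak - Willow - Orwell - North - Milton - Pine - Quarry: 10+12+18+10+30+25 = 105
Oak - Willow - Orwell - North - Milton - Quarry - Pine: 10+12+18+10+31+25 = 106
… (712 more)
Oak - North - Milton - Willow - Pine - Orwell - Quarry: 5+10+22+8+4+21 = 70  ← best
The minimum is 70.
One shortest path: Oak → North → Milton → Willow → Pine → Orwell → Quarry.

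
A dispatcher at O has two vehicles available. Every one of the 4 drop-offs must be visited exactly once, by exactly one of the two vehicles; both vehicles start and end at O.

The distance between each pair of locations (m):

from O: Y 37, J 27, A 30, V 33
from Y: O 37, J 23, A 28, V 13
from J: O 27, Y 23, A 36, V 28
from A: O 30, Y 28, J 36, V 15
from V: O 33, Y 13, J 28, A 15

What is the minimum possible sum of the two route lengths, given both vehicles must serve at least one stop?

Minimum combined distance: 149 m.

There are 2^3 − 1 = 7 ways to divide the 4 stops into two non-empty groups. For each, the best each vehicle can do is its own shortest tour through its group:
  {Y} + {J, A, V}: 74 + 100 = 174
  {J} + {Y, A, V}: 54 + 95 = 149
  {Y, J} + {A, V}: 87 + 78 = 165
  {A} + {Y, J, V}: 60 + 96 = 156
  {Y, A} + {J, V}: 95 + 88 = 183
  {J, A} + {Y, V}: 93 + 83 = 176
  … (7 splits in total)
Best: vehicle 1 O → J → O = 54; vehicle 2 O → Y → V → A → O = 95; combined 149.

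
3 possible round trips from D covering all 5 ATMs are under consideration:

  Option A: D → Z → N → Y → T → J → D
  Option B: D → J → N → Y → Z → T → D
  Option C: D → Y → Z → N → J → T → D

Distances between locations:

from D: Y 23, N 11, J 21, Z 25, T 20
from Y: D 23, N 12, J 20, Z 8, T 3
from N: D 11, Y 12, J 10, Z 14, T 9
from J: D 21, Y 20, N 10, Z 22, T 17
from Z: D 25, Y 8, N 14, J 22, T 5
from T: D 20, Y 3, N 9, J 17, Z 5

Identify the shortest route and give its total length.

Shortest is Option B, total 76.

Option A: 25 + 14 + 12 + 3 + 17 + 21 = 92
Option B: 21 + 10 + 12 + 8 + 5 + 20 = 76
Option C: 23 + 8 + 14 + 10 + 17 + 20 = 92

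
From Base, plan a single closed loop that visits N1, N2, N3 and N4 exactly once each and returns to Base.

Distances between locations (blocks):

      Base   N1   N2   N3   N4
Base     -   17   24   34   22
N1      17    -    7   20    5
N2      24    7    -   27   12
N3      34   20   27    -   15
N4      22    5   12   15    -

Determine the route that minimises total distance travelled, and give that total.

Shortest round trip = 85 blocks.

There are 12 distinct closed tours to check (reversals are equivalent).
Base-N1-N2-N3-N4-Base: 17+7+27+15+22 = 88
Base-N1-N2-N4-N3-Base: 17+7+12+15+34 = 85
Base-N1-N3-N2-N4-Base: 17+20+27+12+22 = 98
Base-N1-N3-N4-N2-Base: 17+20+15+12+24 = 88
Base-N1-N4-N2-N3-Base: 17+5+12+27+34 = 95
Base-N1-N4-N3-N2-Base: 17+5+15+27+24 = 88
Base-N2-N1-N3-N4-Base: 24+7+20+15+22 = 88
Base-N2-N1-N4-N3-Base: 24+7+5+15+34 = 85
Base-N2-N3-N1-N4-Base: 24+27+20+5+22 = 98
Base-N2-N4-N1-N3-Base: 24+12+5+20+34 = 95
Base-N3-N1-N2-N4-Base: 34+20+7+12+22 = 95
Base-N3-N2-N1-N4-Base: 34+27+7+5+22 = 95
The minimum is 85.
One optimal route: Base → N1 → N2 → N4 → N3 → Base (or its reverse).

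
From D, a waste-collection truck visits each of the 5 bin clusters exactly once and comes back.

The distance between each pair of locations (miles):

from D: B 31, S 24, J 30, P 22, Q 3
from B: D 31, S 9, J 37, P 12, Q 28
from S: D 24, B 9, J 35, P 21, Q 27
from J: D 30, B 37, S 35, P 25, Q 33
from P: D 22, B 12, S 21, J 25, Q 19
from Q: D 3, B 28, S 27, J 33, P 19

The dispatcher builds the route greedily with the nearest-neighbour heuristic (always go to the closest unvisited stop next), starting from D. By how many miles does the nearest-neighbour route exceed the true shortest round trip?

D: Q=3, P=22, S=24, J=30, B=31 ⇒ Q
Q: P=19, S=27, B=28, J=33 ⇒ P
P: B=12, S=21, J=25 ⇒ B
B: S=9, J=37 ⇒ S
S: J=35 ⇒ J
NN route D → Q → P → B → S → J → D costs 108.
Optimal: D → S → B → P → J → Q → D costs 106 (by enumerating all 60 distinct tours).
Excess = 108 − 106 = 2.

Excess over optimum: 2 miles.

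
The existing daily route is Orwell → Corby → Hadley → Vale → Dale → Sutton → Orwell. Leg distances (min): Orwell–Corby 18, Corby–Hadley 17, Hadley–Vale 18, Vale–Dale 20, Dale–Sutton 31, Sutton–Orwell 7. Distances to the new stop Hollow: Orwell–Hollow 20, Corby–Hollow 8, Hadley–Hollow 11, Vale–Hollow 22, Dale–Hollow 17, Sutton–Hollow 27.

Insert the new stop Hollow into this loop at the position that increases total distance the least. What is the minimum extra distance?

Adding 2 min by placing Hollow on the Corby–Hadley leg.

Insertion cost between consecutive stops i–j is d(i,Hollow) + d(Hollow,j) − d(i,j):
  between Orwell and Corby: 20 + 8 − 18 = 10
  between Corby and Hadley: 8 + 11 − 17 = 2
  between Hadley and Vale: 11 + 22 − 18 = 15
  between Vale and Dale: 22 + 17 − 20 = 19
  between Dale and Sutton: 17 + 27 − 31 = 13
  between Sutton and Orwell: 27 + 20 − 7 = 40
Cheapest insertion is between Corby and Hadley, adding 2.
New total = 111 + 2 = 113.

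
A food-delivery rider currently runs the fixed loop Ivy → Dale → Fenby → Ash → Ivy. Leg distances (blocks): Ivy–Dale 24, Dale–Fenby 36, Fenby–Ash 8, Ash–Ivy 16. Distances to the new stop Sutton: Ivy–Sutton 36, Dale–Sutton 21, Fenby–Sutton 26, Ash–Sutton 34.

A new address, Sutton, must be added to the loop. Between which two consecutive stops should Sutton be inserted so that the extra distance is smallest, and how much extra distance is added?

Insertion cost between consecutive stops i–j is d(i,Sutton) + d(Sutton,j) − d(i,j):
  between Ivy and Dale: 36 + 21 − 24 = 33
  between Dale and Fenby: 21 + 26 − 36 = 11
  between Fenby and Ash: 26 + 34 − 8 = 52
  between Ash and Ivy: 34 + 36 − 16 = 54
Cheapest insertion is between Dale and Fenby, adding 11.
New total = 84 + 11 = 95.

+11 blocks — insert Sutton between Dale and Fenby.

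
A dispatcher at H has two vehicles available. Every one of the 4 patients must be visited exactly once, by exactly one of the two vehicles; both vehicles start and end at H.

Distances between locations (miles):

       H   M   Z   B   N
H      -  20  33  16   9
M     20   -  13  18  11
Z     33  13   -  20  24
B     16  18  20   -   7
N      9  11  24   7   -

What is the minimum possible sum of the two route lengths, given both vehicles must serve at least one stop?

Try each way of splitting the stops between the two vehicles (each non-empty) and, for each split, find the best tour for each vehicle:
  {M} + {Z, B, N}: 40 + 69 = 109
  {Z} + {M, B, N}: 66 + 54 = 120
  {M, Z} + {B, N}: 66 + 32 = 98
  {B} + {M, Z, N}: 32 + 66 = 98
  {M, B} + {Z, N}: 54 + 66 = 120
  {Z, B} + {M, N}: 69 + 40 = 109
  … (7 splits in total)
  {M, Z, B} + {N}: 69 + 18 = 87  ← best
Best: vehicle 1 H → M → Z → B → H = 69; vehicle 2 H → N → H = 18; combined 87.

87 miles — the smallest possible combined total.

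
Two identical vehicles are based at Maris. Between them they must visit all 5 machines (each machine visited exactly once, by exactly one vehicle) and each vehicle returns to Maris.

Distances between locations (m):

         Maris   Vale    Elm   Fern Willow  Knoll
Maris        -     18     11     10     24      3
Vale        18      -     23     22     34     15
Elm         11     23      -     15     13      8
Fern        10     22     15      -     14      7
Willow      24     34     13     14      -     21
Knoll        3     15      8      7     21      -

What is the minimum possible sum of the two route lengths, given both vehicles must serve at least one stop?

84 m — the smallest possible combined total.

There are 2^4 − 1 = 15 ways to divide the 5 stops into two non-empty groups. For each, the best each vehicle can do is its own shortest tour through its group:
  {Vale} + {Elm, Fern, Willow, Knoll}: 36 + 48 = 84
  {Elm} + {Vale, Fern, Willow, Knoll}: 22 + 76 = 98
  {Vale, Elm} + {Fern, Willow, Knoll}: 52 + 48 = 100
  {Fern} + {Vale, Elm, Willow, Knoll}: 20 + 76 = 96
  {Vale, Fern} + {Elm, Willow, Knoll}: 50 + 48 = 98
  {Elm, Fern} + {Vale, Willow, Knoll}: 36 + 76 = 112
  … (15 splits in total)
Best: vehicle 1 Maris → Vale → Maris = 36; vehicle 2 Maris → Elm → Willow → Fern → Knoll → Maris = 48; combined 84.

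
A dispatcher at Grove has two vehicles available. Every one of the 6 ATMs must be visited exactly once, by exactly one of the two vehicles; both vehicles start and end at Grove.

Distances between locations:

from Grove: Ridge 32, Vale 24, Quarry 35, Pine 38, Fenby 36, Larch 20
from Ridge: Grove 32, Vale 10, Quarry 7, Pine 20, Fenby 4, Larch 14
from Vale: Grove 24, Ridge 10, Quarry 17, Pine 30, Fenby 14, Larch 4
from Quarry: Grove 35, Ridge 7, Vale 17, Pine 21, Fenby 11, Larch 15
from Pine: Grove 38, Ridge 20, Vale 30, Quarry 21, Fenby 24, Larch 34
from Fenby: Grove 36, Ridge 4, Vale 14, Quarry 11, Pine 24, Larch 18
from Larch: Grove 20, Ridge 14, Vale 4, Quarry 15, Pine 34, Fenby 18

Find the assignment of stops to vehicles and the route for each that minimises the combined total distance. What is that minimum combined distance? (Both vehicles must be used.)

148 — the smallest possible combined total.

There are 2^5 − 1 = 31 ways to divide the 6 stops into two non-empty groups. For each, the best each vehicle can do is its own shortest tour through its group:
  {Ridge} + {Vale, Quarry, Pine, Fenby, Larch}: 64 + 108 = 172
  {Vale} + {Ridge, Quarry, Pine, Fenby, Larch}: 48 + 108 = 156
  {Ridge, Vale} + {Quarry, Pine, Fenby, Larch}: 66 + 108 = 174
  {Quarry} + {Ridge, Vale, Pine, Fenby, Larch}: 70 + 100 = 170
  {Ridge, Quarry} + {Vale, Pine, Fenby, Larch}: 74 + 100 = 174
  {Vale, Quarry} + {Ridge, Pine, Fenby, Larch}: 76 + 100 = 176
  … (31 splits in total)
  {Ridge, Vale, Quarry, Pine, Fenby} + {Larch}: 108 + 40 = 148  ← best
Best: vehicle 1 Grove → Vale → Ridge → Fenby → Quarry → Pine → Grove = 108; vehicle 2 Grove → Larch → Grove = 40; combined 148.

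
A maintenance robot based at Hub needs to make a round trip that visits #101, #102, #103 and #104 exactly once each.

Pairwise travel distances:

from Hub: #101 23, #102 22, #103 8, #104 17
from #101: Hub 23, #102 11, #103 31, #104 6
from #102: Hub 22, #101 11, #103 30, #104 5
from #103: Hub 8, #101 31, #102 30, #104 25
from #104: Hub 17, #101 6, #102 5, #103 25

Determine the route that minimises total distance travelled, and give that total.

Minimum total distance: 72.

Hub → #101 → #102 → #103 → #104 → Hub: 23+11+30+25+17 = 106
Hub → #101 → #102 → #104 → #103 → Hub: 23+11+5+25+8 = 72
Hub → #101 → #103 → #102 → #104 → Hub: 23+31+30+5+17 = 106
Hub → #101 → #103 → #104 → #102 → Hub: 23+31+25+5+22 = 106
Hub → #101 → #104 → #102 → #103 → Hub: 23+6+5+30+8 = 72
Hub → #101 → #104 → #103 → #102 → Hub: 23+6+25+30+22 = 106
Hub → #102 → #101 → #103 → #104 → Hub: 22+11+31+25+17 = 106
Hub → #102 → #101 → #104 → #103 → Hub: 22+11+6+25+8 = 72
Hub → #102 → #103 → #101 → #104 → Hub: 22+30+31+6+17 = 106
Hub → #102 → #104 → #101 → #103 → Hub: 22+5+6+31+8 = 72
Hub → #103 → #101 → #102 → #104 → Hub: 8+31+11+5+17 = 72
Hub → #103 → #102 → #101 → #104 → Hub: 8+30+11+6+17 = 72
The minimum is 72.
One optimal route: Hub → #101 → #102 → #104 → #103 → Hub (or its reverse).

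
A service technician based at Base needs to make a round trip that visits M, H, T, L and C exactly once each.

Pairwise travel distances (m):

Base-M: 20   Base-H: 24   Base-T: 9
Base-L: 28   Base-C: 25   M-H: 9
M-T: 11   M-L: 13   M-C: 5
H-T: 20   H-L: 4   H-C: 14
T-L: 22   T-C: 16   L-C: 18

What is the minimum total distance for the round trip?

Base - M - H - T - L - C - Base: 20+9+20+22+18+25 = 114
Base - M - H - T - C - L - Base: 20+9+20+16+18+28 = 111
Base - M - H - L - T - C - Base: 20+9+4+22+16+25 = 96
Base - M - H - L - C - T - Base: 20+9+4+18+16+9 = 76
Base - M - H - C - T - L - Base: 20+9+14+16+22+28 = 109
Base - M - H - C - L - T - Base: 20+9+14+18+22+9 = 92
Base - M - T - H - L - C - Base: 20+11+20+4+18+25 = 98
Base - M - T - H - C - L - Base: 20+11+20+14+18+28 = 111
Base - M - T - L - H - C - Base: 20+11+22+4+14+25 = 96
Base - M - T - L - C - H - Base: 20+11+22+18+14+24 = 109
Base - M - T - C - H - L - Base: 20+11+16+14+4+28 = 93
Base - M - T - C - L - H - Base: 20+11+16+18+4+24 = 93
Base - M - L - H - T - C - Base: 20+13+4+20+16+25 = 98
Base - M - L - H - C - T - Base: 20+13+4+14+16+9 = 76
… (46 more)
Base - H - L - M - C - T - Base: 24+4+13+5+16+9 = 71  ← best
The minimum is 71.
One optimal route: Base → H → L → M → C → T → Base (or its reverse).

Minimum total distance: 71 m.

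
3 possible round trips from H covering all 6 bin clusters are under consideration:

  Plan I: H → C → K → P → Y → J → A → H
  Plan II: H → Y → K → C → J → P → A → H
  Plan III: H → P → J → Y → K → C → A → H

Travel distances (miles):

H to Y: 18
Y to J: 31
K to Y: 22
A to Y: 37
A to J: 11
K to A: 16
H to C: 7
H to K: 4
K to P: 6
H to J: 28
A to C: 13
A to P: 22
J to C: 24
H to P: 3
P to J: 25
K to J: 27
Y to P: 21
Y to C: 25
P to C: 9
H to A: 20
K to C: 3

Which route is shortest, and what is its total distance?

Plan I: 7 + 3 + 6 + 21 + 31 + 11 + 20 = 99
Plan II: 18 + 22 + 3 + 24 + 25 + 22 + 20 = 134
Plan III: 3 + 25 + 31 + 22 + 3 + 13 + 20 = 117

99 miles — Plan I is the shortest.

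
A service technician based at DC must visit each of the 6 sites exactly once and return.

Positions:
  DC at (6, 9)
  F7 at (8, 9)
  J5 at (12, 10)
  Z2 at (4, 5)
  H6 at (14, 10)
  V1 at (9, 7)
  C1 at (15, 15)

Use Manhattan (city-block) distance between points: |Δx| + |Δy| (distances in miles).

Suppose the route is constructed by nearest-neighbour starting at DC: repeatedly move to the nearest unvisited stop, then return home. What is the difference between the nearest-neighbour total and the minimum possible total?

From DC: F7=2, V1=5, Z2=6, J5=7, H6=9, C1=15 → choose F7 (2).
From F7: V1=3, J5=5, H6=7, Z2=8, C1=13 → choose V1 (3).
From V1: J5=6, Z2=7, H6=8, C1=14 → choose J5 (6).
From J5: H6=2, C1=8, Z2=13 → choose H6 (2).
From H6: C1=6, Z2=15 → choose C1 (6).
From C1: Z2=21 → choose Z2 (21).
NN route DC → F7 → V1 → J5 → H6 → C1 → Z2 → DC costs 46.
Optimal: DC → F7 → J5 → H6 → C1 → V1 → Z2 → DC costs 42 (by enumerating all 360 distinct tours).
Excess = 46 − 42 = 4.

4 miles longer than the optimal tour.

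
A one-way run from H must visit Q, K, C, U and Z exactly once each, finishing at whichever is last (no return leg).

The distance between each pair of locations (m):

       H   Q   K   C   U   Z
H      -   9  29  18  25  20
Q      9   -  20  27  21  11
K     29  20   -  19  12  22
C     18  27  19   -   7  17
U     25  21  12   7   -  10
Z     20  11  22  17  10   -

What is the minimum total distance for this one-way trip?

Minimum one-way distance = 56 m.

There are 5! = 120 possible orderings.
H → Q → K → C → U → Z: 9+20+19+7+10 = 65
H → Q → K → C → Z → U: 9+20+19+17+10 = 75
H → Q → K → U → C → Z: 9+20+12+7+17 = 65
H → Q → K → U → Z → C: 9+20+12+10+17 = 68
H → Q → K → Z → C → U: 9+20+22+17+7 = 75
H → Q → K → Z → U → C: 9+20+22+10+7 = 68
H → Q → C → K → U → Z: 9+27+19+12+10 = 77
H → Q → C → K → Z → U: 9+27+19+22+10 = 87
H → Q → C → U → K → Z: 9+27+7+12+22 = 77
H → Q → C → U → Z → K: 9+27+7+10+22 = 75
H → Q → C → Z → K → U: 9+27+17+22+12 = 87
H → Q → C → Z → U → K: 9+27+17+10+12 = 75
H → Q → U → K → C → Z: 9+21+12+19+17 = 78
H → Q → U → K → Z → C: 9+21+12+22+17 = 81
… (106 more)
H → Q → Z → C → U → K: 9+11+17+7+12 = 56  ← best
The minimum is 56.
One shortest path: H → Q → Z → C → U → K.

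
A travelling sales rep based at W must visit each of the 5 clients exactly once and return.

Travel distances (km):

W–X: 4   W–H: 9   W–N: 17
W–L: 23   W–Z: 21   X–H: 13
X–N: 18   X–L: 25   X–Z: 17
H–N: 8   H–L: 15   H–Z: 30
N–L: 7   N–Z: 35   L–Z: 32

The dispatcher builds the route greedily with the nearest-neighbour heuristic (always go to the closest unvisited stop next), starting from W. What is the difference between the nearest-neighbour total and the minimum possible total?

From W: X=4, H=9, N=17, Z=21, L=23 → choose X (4).
From X: H=13, Z=17, N=18, L=25 → choose H (13).
From H: N=8, L=15, Z=30 → choose N (8).
From N: L=7, Z=35 → choose L (7).
From L: Z=32 → choose Z (32).
NN route W → X → H → N → L → Z → W costs 85.
Optimal: W → X → Z → L → N → H → W costs 77 (by enumerating all 60 distinct tours).
Excess = 85 − 77 = 8.

Excess over optimum: 8 km.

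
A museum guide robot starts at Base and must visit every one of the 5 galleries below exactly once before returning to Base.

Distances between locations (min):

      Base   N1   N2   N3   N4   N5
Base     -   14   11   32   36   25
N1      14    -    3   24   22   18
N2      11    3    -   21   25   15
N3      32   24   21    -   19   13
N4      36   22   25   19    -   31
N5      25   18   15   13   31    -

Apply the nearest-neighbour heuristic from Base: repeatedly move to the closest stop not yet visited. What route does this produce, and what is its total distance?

Total distance 100 min via the nearest-neighbour route Base → N2 → N1 → N5 → N3 → N4 → Base.

At Base the remaining stops are N2 11, N1 14, N5 25, N3 32, N4 36; go to N2.
At N2 the remaining stops are N1 3, N5 15, N3 21, N4 25; go to N1.
At N1 the remaining stops are N5 18, N4 22, N3 24; go to N5.
At N5 the remaining stops are N3 13, N4 31; go to N3.
At N3 the remaining stops are N4 19; go to N4.
Return N4→Base: 36.
Total = 11 + 3 + 18 + 13 + 19 + 36 = 100.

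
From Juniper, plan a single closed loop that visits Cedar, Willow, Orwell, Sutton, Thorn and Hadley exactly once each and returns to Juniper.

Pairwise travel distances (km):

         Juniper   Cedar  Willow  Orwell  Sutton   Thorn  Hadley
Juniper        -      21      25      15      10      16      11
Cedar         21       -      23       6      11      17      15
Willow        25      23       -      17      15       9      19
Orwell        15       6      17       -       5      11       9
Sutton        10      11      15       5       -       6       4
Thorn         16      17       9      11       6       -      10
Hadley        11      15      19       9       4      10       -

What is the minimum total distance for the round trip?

With 6 stops there are 6!/2 = 360 distinct round trips (a route and its reverse cost the same).
Juniper - Cedar - Willow - Orwell - Sutton - Thorn - Hadley - Juniper: 21+23+17+5+6+10+11 = 93
Juniper - Cedar - Willow - Orwell - Sutton - Hadley - Thorn - Juniper: 21+23+17+5+4+10+16 = 96
Juniper - Cedar - Willow - Orwell - Thorn - Sutton - Hadley - Juniper: 21+23+17+11+6+4+11 = 93
Juniper - Cedar - Willow - Orwell - Thorn - Hadley - Sutton - Juniper: 21+23+17+11+10+4+10 = 96
Juniper - Cedar - Willow - Orwell - Hadley - Sutton - Thorn - Juniper: 21+23+17+9+4+6+16 = 96
Juniper - Cedar - Willow - Orwell - Hadley - Thorn - Sutton - Juniper: 21+23+17+9+10+6+10 = 96
Juniper - Cedar - Willow - Sutton - Orwell - Thorn - Hadley - Juniper: 21+23+15+5+11+10+11 = 96
Juniper - Cedar - Willow - Sutton - Orwell - Hadley - Thorn - Juniper: 21+23+15+5+9+10+16 = 99
… (352 more)
Juniper - Cedar - Orwell - Willow - Thorn - Sutton - Hadley - Juniper: 21+6+17+9+6+4+11 = 74  ← best
The minimum is 74.
One optimal route: Juniper → Cedar → Orwell → Willow → Thorn → Sutton → Hadley → Juniper (or its reverse).

Minimum total distance: 74 km.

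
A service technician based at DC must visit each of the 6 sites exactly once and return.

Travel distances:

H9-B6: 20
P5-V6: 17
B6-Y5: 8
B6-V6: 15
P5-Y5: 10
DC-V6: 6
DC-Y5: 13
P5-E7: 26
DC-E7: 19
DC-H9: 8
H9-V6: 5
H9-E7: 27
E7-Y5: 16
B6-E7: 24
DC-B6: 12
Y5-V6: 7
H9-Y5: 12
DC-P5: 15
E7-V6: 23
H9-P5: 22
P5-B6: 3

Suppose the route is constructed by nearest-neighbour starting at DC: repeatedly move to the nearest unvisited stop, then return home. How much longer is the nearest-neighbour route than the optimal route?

From DC: V6=6, H9=8, B6=12, Y5=13, P5=15, E7=19 → choose V6 (6).
From V6: H9=5, Y5=7, B6=15, P5=17, E7=23 → choose H9 (5).
From H9: Y5=12, B6=20, P5=22, E7=27 → choose Y5 (12).
From Y5: B6=8, P5=10, E7=16 → choose B6 (8).
From B6: P5=3, E7=24 → choose P5 (3).
From P5: E7=26 → choose E7 (26).
NN route DC → V6 → H9 → Y5 → B6 → P5 → E7 → DC costs 79.
Optimal: DC → H9 → V6 → P5 → B6 → Y5 → E7 → DC costs 76 (by enumerating all 360 distinct tours).
Excess = 79 − 76 = 3.

Excess over optimum: 3.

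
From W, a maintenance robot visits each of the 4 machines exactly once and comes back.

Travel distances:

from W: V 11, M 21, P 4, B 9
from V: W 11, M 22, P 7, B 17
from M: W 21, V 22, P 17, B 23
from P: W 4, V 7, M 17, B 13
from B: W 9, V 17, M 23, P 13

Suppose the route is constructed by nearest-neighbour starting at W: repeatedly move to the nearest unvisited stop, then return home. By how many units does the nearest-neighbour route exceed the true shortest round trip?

The nearest-neighbour route is 7 longer than optimal.

From W: P=4, B=9, V=11, M=21 → choose P (4).
From P: V=7, B=13, M=17 → choose V (7).
From V: B=17, M=22 → choose B (17).
From B: M=23 → choose M (23).
NN route W → P → V → B → M → W costs 72.
Optimal: W → P → V → M → B → W costs 65 (by enumerating all 12 distinct tours).
Excess = 72 − 65 = 7.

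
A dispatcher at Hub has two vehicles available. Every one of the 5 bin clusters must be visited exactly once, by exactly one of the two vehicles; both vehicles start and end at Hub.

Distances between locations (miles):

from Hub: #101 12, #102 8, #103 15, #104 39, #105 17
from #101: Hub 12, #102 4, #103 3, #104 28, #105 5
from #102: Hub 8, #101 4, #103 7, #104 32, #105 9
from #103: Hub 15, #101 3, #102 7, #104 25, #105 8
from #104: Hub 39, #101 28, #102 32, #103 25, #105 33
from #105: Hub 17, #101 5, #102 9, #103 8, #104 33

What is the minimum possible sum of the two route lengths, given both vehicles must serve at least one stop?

Try each way of splitting the stops between the two vehicles (each non-empty) and, for each split, find the best tour for each vehicle:
  {#101} + {#102, #103, #104, #105}: 24 + 89 = 113
  {#102} + {#101, #103, #104, #105}: 16 + 89 = 105
  {#101, #102} + {#103, #104, #105}: 24 + 89 = 113
  {#103} + {#101, #102, #104, #105}: 30 + 89 = 119
  {#101, #103} + {#102, #104, #105}: 30 + 89 = 119
  {#102, #103} + {#101, #104, #105}: 30 + 89 = 119
  … (15 splits in total)
Best: vehicle 1 Hub → #102 → Hub = 16; vehicle 2 Hub → #101 → #105 → #103 → #104 → Hub = 89; combined 105.

Minimum combined distance: 105 miles.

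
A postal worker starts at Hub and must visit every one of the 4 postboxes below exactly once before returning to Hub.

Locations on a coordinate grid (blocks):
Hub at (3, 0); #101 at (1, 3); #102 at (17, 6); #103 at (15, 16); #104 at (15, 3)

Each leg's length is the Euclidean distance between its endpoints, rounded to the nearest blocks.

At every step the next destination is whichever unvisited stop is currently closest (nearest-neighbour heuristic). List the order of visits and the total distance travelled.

At Hub the remaining stops are #101 4, #104 12, #102 15, #103 20; go to #101.
At #101 the remaining stops are #104 14, #102 16, #103 19; go to #104.
At #104 the remaining stops are #102 4, #103 13; go to #102.
At #102 the remaining stops are #103 10; go to #103.
Return #103→Hub: 20.
Total = 4 + 14 + 4 + 10 + 20 = 52.

52 blocks along Hub → #101 → #104 → #102 → #103 → Hub.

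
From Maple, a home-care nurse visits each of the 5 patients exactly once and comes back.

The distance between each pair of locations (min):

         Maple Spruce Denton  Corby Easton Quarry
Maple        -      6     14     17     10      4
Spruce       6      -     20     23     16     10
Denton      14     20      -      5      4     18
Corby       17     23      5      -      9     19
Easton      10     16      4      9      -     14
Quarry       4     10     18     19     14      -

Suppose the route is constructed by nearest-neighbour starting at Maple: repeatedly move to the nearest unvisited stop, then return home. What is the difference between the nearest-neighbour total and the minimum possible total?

From Maple: Quarry=4, Spruce=6, Easton=10, Denton=14, Corby=17 → choose Quarry (4).
From Quarry: Spruce=10, Easton=14, Denton=18, Corby=19 → choose Spruce (10).
From Spruce: Easton=16, Denton=20, Corby=23 → choose Easton (16).
From Easton: Denton=4, Corby=9 → choose Denton (4).
From Denton: Corby=5 → choose Corby (5).
NN route Maple → Quarry → Spruce → Easton → Denton → Corby → Maple costs 56.
Optimal: Maple → Spruce → Easton → Denton → Corby → Quarry → Maple costs 54 (by enumerating all 60 distinct tours).
Excess = 56 − 54 = 2.

2 min longer than the optimal tour.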